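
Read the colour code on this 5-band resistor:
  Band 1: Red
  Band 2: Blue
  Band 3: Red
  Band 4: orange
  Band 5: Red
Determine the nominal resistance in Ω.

Red → 2 (first significant figure)
Blue → 6 (second significant figure)
Red → 2 (third significant figure)
Orange → ×10^3 multiplier
262 × 1000 = 262000 Ω

262000 Ω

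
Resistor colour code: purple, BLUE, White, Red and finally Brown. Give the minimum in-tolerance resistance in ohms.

Violet → 7 (first significant figure)
Blue → 6 (second significant figure)
White → 9 (third significant figure)
Red → ×10^2 multiplier
Brown → ±1% tolerance
769 × 100 = 76900 Ω
Minimum = 76900 × (1 − 1/100) = 76131 Ω.

76131 Ω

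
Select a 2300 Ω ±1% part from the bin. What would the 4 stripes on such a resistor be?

2300 Ω = 23 × 10^2.
2 → red
3 → orange
Multiplier 10^2 → red.
±1% tolerance → brown.

red, orange, red, brown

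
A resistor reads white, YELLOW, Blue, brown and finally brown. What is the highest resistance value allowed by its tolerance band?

White → 9 (first significant figure)
Yellow → 4 (second significant figure)
Blue → 6 (third significant figure)
Brown → ×10 multiplier
Brown → ±1% tolerance
946 × 10 = 9460 Ω
Highest = 9460 × (1 + 1/100) = 9554.6 Ω.

9554.6 Ω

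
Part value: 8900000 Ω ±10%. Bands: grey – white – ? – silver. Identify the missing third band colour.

green

8900000 Ω = 89 × 10^5.
The third band is the multiplier, 10^5, which is green.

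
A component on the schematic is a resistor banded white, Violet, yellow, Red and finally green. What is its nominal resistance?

97400 Ω

White → 9 (first significant figure)
Violet → 7 (second significant figure)
Yellow → 4 (third significant figure)
Red → ×10^2 multiplier
974 × 100 = 97400 Ω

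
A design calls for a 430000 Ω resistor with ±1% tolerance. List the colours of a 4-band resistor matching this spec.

430000 Ω = 43 × 10^4.
4 → yellow
3 → orange
Multiplier 10^4 → yellow.
±1% tolerance → brown.

yellow, orange, yellow, brown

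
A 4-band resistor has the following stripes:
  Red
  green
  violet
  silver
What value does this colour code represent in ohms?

Red → 2 (first significant figure)
Green → 5 (second significant figure)
Violet → ×10^7 multiplier
25 × 10000000 = 250000000 Ω

250000000 Ω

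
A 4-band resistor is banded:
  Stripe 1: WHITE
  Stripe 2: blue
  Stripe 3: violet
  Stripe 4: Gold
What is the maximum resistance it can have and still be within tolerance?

White → 9 (first significant figure)
Blue → 6 (second significant figure)
Violet → ×10^7 multiplier
Gold → ±5% tolerance
96 × 10000000 = 960000000 Ω
Maximum = 960000000 × (1 + 5/100) = 1008000000 Ω.

1008000000 Ω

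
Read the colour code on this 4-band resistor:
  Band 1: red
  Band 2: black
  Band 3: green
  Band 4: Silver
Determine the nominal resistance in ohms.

Red → 2 (first significant figure)
Black → 0 (second significant figure)
Green → ×10^5 multiplier
20 × 100000 = 2000000 Ω

2000000 Ω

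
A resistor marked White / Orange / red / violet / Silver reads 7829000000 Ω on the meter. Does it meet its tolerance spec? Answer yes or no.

no

White → 9 (first significant figure)
Orange → 3 (second significant figure)
Red → 2 (third significant figure)
Violet → ×10^7 multiplier
Silver → ±10% tolerance
932 × 10000000 = 9320000000 Ω
Allowed range: 8388000000 Ω to 10252000000 Ω.
7829000000 Ω lies outside that range.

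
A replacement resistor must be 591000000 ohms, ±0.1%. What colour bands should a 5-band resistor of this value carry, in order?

green, white, brown, blue, violet

591000000 Ω = 591 × 10^6.
5 → green
9 → white
1 → brown
Multiplier 10^6 → blue.
±0.1% tolerance → violet.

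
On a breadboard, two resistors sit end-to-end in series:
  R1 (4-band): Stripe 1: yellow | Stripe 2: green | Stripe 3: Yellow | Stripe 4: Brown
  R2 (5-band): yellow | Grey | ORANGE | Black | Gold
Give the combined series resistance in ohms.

450483 Ω

R1: yellow, green → 45; yellow ×10^4 → 450000 Ω.
R2: yellow, grey, orange → 483; black ×1 → 483 Ω.
Series: 450000 + 483 = 450483 Ω.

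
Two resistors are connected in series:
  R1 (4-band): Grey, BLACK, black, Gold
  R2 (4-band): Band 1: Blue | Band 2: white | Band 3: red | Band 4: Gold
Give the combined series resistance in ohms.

R1: grey, black → 80; black ×1 → 80 Ω.
R2: blue, white → 69; red ×10^2 → 6900 Ω.
Series: 80 + 6900 = 6980 Ω.

6980 Ω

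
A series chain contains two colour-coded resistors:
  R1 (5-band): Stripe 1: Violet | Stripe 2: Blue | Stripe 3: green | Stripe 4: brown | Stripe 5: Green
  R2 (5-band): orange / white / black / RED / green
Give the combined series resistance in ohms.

46650 Ω

R1: violet, blue, green → 765; brown ×10 → 7650 Ω.
R2: orange, white, black → 390; red ×10^2 → 39000 Ω.
Series: 7650 + 39000 = 46650 Ω.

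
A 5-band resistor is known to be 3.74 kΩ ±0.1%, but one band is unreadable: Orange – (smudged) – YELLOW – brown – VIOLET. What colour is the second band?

violet

3740 Ω = 374 × 10^1.
The second band gives digit 7 of the significand, and 7 is violet.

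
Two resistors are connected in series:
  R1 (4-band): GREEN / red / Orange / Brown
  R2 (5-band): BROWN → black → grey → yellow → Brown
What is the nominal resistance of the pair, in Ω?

R1: green, red → 52; orange ×10^3 → 52000 Ω.
R2: brown, black, grey → 108; yellow ×10^4 → 1080000 Ω.
Series: 52000 + 1080000 = 1132000 Ω.

1132000 Ω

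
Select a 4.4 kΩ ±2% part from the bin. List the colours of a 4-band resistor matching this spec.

yellow, yellow, red, red

4400 Ω = 44 × 10^2.
4 → yellow
4 → yellow
Multiplier 10^2 → red.
±2% tolerance → red.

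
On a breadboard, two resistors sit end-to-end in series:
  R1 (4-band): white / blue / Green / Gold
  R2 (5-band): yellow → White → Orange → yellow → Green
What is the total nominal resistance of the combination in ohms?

R1: white, blue → 96; green ×10^5 → 9600000 Ω.
R2: yellow, white, orange → 493; yellow ×10^4 → 4930000 Ω.
Series: 9600000 + 4930000 = 14530000 Ω.

14530000 Ω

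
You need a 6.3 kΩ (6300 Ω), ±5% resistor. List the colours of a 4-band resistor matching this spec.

blue, orange, red, gold

6300 Ω = 63 × 10^2.
6 → blue
3 → orange
Multiplier 10^2 → red.
±5% tolerance → gold.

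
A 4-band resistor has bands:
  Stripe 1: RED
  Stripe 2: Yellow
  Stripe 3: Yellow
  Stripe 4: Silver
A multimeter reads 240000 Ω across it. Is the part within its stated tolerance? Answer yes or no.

yes

Red → 2 (first significant figure)
Yellow → 4 (second significant figure)
Yellow → ×10^4 multiplier
Silver → ±10% tolerance
24 × 10000 = 240000 Ω
Allowed range: 216000 Ω to 264000 Ω.
240000 Ω lies inside that range.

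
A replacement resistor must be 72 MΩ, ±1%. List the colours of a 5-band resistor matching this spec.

72000000 Ω = 720 × 10^5.
7 → violet
2 → red
0 → black
Multiplier 10^5 → green.
±1% tolerance → brown.

violet, red, black, green, brown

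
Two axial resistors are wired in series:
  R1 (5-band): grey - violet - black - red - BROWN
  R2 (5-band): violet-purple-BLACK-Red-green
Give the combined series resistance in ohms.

164000 Ω

R1: grey, violet, black → 870; red ×10^2 → 87000 Ω.
R2: violet, violet, black → 770; red ×10^2 → 77000 Ω.
Series: 87000 + 77000 = 164000 Ω.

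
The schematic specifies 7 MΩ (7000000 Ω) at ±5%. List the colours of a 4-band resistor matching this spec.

7000000 Ω = 70 × 10^5.
7 → violet
0 → black
Multiplier 10^5 → green.
±5% tolerance → gold.

violet, black, green, gold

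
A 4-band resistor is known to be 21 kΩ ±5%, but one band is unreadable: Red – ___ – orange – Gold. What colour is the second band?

21000 Ω = 21 × 10^3.
The second band gives digit 1 of the significand, and 1 is brown.

brown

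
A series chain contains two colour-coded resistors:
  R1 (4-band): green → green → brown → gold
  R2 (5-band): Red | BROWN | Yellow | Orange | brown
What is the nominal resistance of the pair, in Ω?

R1: green, green → 55; brown ×10 → 550 Ω.
R2: red, brown, yellow → 214; orange ×10^3 → 214000 Ω.
Series: 550 + 214000 = 214550 Ω.

214550 Ω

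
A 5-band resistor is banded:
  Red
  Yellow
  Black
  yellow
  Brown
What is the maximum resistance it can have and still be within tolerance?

Red → 2 (first significant figure)
Yellow → 4 (second significant figure)
Black → 0 (third significant figure)
Yellow → ×10^4 multiplier
Brown → ±1% tolerance
240 × 10000 = 2400000 Ω
Maximum = 2400000 × (1 + 1/100) = 2424000 Ω.

2424000 Ω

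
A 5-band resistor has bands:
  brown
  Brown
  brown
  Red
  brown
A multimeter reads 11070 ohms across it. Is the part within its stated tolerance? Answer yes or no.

yes

Brown → 1 (first significant figure)
Brown → 1 (second significant figure)
Brown → 1 (third significant figure)
Red → ×10^2 multiplier
Brown → ±1% tolerance
111 × 100 = 11100 Ω
Allowed range: 10989 Ω to 11211 Ω.
11070 ohms lies inside that range.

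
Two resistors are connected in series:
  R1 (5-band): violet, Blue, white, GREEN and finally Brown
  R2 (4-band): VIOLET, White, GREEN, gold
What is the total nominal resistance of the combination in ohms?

R1: violet, blue, white → 769; green ×10^5 → 76900000 Ω.
R2: violet, white → 79; green ×10^5 → 7900000 Ω.
Series: 76900000 + 7900000 = 84800000 Ω.

84800000 Ω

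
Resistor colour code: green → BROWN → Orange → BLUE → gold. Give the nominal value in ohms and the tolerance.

Green → 5 (first significant figure)
Brown → 1 (second significant figure)
Orange → 3 (third significant figure)
Blue → ×10^6 multiplier
Gold → ±5% tolerance
513 × 1000000 = 513000000 Ω

513000000 Ω ±5%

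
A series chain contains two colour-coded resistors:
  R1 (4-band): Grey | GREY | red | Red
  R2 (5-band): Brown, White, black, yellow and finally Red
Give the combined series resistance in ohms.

R1: grey, grey → 88; red ×10^2 → 8800 Ω.
R2: brown, white, black → 190; yellow ×10^4 → 1900000 Ω.
Series: 8800 + 1900000 = 1908800 Ω.

1908800 Ω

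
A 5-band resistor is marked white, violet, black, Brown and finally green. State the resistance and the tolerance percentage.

White → 9 (first significant figure)
Violet → 7 (second significant figure)
Black → 0 (third significant figure)
Brown → ×10 multiplier
Green → ±0.5% tolerance
970 × 10 = 9700 Ω

9700 Ω ±0.5%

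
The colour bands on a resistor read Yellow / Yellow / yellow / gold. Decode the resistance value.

Yellow → 4 (first significant figure)
Yellow → 4 (second significant figure)
Yellow → ×10^4 multiplier
44 × 10000 = 440000 Ω

440000 Ω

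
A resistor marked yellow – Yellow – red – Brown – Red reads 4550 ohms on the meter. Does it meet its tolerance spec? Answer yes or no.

Yellow → 4 (first significant figure)
Yellow → 4 (second significant figure)
Red → 2 (third significant figure)
Brown → ×10 multiplier
Red → ±2% tolerance
442 × 10 = 4420 Ω
Allowed range: 4331.6 Ω to 4508.4 Ω.
4550 ohms lies outside that range.

no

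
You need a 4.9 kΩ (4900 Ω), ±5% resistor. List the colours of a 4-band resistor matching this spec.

yellow, white, red, gold

4900 Ω = 49 × 10^2.
4 → yellow
9 → white
Multiplier 10^2 → red.
±5% tolerance → gold.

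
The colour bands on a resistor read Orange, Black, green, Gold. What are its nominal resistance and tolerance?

Orange → 3 (first significant figure)
Black → 0 (second significant figure)
Green → ×10^5 multiplier
Gold → ±5% tolerance
30 × 100000 = 3000000 Ω

3000000 Ω ±5%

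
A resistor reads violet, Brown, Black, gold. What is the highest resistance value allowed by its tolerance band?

Violet → 7 (first significant figure)
Brown → 1 (second significant figure)
Black → ×1 multiplier
Gold → ±5% tolerance
71 × 1 = 71 Ω
Highest = 71 × (1 + 5/100) = 74.55 Ω.

74.55 Ω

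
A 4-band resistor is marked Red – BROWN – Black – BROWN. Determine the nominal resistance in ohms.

21 Ω

Red → 2 (first significant figure)
Brown → 1 (second significant figure)
Black → ×1 multiplier
21 × 1 = 21 Ω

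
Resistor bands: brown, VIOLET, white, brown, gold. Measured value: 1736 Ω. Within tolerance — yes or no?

Brown → 1 (first significant figure)
Violet → 7 (second significant figure)
White → 9 (third significant figure)
Brown → ×10 multiplier
Gold → ±5% tolerance
179 × 10 = 1790 Ω
Allowed range: 1700.5 Ω to 1879.5 Ω.
1736 Ω lies inside that range.

yes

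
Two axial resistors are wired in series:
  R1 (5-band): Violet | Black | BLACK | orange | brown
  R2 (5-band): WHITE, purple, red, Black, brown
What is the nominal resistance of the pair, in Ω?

R1: violet, black, black → 700; orange ×10^3 → 700000 Ω.
R2: white, violet, red → 972; black ×1 → 972 Ω.
Series: 700000 + 972 = 700972 Ω.

700972 Ω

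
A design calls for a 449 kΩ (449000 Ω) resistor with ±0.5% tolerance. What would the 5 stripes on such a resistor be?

yellow, yellow, white, orange, green

449000 Ω = 449 × 10^3.
4 → yellow
4 → yellow
9 → white
Multiplier 10^3 → orange.
±0.5% tolerance → green.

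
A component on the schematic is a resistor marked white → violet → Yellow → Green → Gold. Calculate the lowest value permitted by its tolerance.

92530000 Ω

White → 9 (first significant figure)
Violet → 7 (second significant figure)
Yellow → 4 (third significant figure)
Green → ×10^5 multiplier
Gold → ±5% tolerance
974 × 100000 = 97400000 Ω
Lowest = 97400000 × (1 − 5/100) = 92530000 Ω.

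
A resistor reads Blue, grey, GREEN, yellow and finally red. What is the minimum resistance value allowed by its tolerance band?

6713000 Ω

Blue → 6 (first significant figure)
Grey → 8 (second significant figure)
Green → 5 (third significant figure)
Yellow → ×10^4 multiplier
Red → ±2% tolerance
685 × 10000 = 6850000 Ω
Minimum = 6850000 × (1 − 2/100) = 6713000 Ω.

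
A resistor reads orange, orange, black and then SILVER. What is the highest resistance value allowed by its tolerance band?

36.3 Ω

Orange → 3 (first significant figure)
Orange → 3 (second significant figure)
Black → ×1 multiplier
Silver → ±10% tolerance
33 × 1 = 33 Ω
Highest = 33 × (1 + 10/100) = 36.3 Ω.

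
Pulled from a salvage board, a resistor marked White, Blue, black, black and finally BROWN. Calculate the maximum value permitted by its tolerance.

White → 9 (first significant figure)
Blue → 6 (second significant figure)
Black → 0 (third significant figure)
Black → ×1 multiplier
Brown → ±1% tolerance
960 × 1 = 960 Ω
Maximum = 960 × (1 + 1/100) = 969.6 Ω.

969.6 Ω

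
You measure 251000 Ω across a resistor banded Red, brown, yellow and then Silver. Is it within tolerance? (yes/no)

Red → 2 (first significant figure)
Brown → 1 (second significant figure)
Yellow → ×10^4 multiplier
Silver → ±10% tolerance
21 × 10000 = 210000 Ω
Allowed range: 189000 Ω to 231000 Ω.
251000 Ω lies outside that range.

no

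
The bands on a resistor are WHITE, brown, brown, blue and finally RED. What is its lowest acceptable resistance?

892780000 Ω

White → 9 (first significant figure)
Brown → 1 (second significant figure)
Brown → 1 (third significant figure)
Blue → ×10^6 multiplier
Red → ±2% tolerance
911 × 1000000 = 911000000 Ω
Lowest = 911000000 × (1 − 2/100) = 892780000 Ω.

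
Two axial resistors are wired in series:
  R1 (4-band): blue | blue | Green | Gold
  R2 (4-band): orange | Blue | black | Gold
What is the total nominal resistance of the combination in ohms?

R1: blue, blue → 66; green ×10^5 → 6600000 Ω.
R2: orange, blue → 36; black ×1 → 36 Ω.
Series: 6600000 + 36 = 6600036 Ω.

6600036 Ω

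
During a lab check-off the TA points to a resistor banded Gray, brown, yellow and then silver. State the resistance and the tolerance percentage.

810000 Ω ±10%

Grey → 8 (first significant figure)
Brown → 1 (second significant figure)
Yellow → ×10^4 multiplier
Silver → ±10% tolerance
81 × 10000 = 810000 Ω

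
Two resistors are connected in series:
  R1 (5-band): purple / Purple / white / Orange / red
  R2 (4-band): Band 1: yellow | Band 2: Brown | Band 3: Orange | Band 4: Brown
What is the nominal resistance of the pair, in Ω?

820000 Ω

R1: violet, violet, white → 779; orange ×10^3 → 779000 Ω.
R2: yellow, brown → 41; orange ×10^3 → 41000 Ω.
Series: 779000 + 41000 = 820000 Ω.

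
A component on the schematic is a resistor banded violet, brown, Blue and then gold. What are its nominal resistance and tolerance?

Violet → 7 (first significant figure)
Brown → 1 (second significant figure)
Blue → ×10^6 multiplier
Gold → ±5% tolerance
71 × 1000000 = 71000000 Ω

71000000 Ω ±5%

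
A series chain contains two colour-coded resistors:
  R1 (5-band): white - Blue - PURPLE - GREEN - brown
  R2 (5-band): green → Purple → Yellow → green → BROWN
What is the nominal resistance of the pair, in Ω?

R1: white, blue, violet → 967; green ×10^5 → 96700000 Ω.
R2: green, violet, yellow → 574; green ×10^5 → 57400000 Ω.
Series: 96700000 + 57400000 = 154100000 Ω.

154100000 Ω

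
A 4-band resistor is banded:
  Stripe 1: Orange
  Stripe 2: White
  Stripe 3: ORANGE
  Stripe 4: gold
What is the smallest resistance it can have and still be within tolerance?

Orange → 3 (first significant figure)
White → 9 (second significant figure)
Orange → ×10^3 multiplier
Gold → ±5% tolerance
39 × 1000 = 39000 Ω
Smallest = 39000 × (1 − 5/100) = 37050 Ω.

37050 Ω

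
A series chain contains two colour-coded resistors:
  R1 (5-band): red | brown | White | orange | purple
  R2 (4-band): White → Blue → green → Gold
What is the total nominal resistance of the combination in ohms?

9819000 Ω

R1: red, brown, white → 219; orange ×10^3 → 219000 Ω.
R2: white, blue → 96; green ×10^5 → 9600000 Ω.
Series: 219000 + 9600000 = 9819000 Ω.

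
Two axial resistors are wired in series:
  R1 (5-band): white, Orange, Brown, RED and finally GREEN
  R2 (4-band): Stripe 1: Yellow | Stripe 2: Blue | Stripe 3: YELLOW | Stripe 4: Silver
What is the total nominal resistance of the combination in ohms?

R1: white, orange, brown → 931; red ×10^2 → 93100 Ω.
R2: yellow, blue → 46; yellow ×10^4 → 460000 Ω.
Series: 93100 + 460000 = 553100 Ω.

553100 Ω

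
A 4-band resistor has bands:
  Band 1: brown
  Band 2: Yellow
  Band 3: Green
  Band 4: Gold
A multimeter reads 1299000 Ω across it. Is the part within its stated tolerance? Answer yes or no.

no

Brown → 1 (first significant figure)
Yellow → 4 (second significant figure)
Green → ×10^5 multiplier
Gold → ±5% tolerance
14 × 100000 = 1400000 Ω
Allowed range: 1330000 Ω to 1470000 Ω.
1299000 Ω lies outside that range.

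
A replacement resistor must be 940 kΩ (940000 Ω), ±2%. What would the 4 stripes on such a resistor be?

940000 Ω = 94 × 10^4.
9 → white
4 → yellow
Multiplier 10^4 → yellow.
±2% tolerance → red.

white, yellow, yellow, red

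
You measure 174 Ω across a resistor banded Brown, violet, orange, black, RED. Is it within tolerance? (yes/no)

Brown → 1 (first significant figure)
Violet → 7 (second significant figure)
Orange → 3 (third significant figure)
Black → ×1 multiplier
Red → ±2% tolerance
173 × 1 = 173 Ω
Allowed range: 169.54 Ω to 176.46 Ω.
174 Ω lies inside that range.

yes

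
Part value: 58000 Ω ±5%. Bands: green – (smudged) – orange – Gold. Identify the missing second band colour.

58000 Ω = 58 × 10^3.
The second band gives digit 8 of the significand, and 8 is grey.

grey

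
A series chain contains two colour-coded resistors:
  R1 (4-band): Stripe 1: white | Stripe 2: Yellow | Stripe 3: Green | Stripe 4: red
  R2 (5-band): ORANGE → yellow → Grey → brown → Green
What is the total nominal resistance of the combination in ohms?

R1: white, yellow → 94; green ×10^5 → 9400000 Ω.
R2: orange, yellow, grey → 348; brown ×10 → 3480 Ω.
Series: 9400000 + 3480 = 9403480 Ω.

9403480 Ω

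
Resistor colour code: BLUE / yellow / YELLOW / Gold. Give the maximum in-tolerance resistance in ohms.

Blue → 6 (first significant figure)
Yellow → 4 (second significant figure)
Yellow → ×10^4 multiplier
Gold → ±5% tolerance
64 × 10000 = 640000 Ω
Maximum = 640000 × (1 + 5/100) = 672000 Ω.

672000 Ω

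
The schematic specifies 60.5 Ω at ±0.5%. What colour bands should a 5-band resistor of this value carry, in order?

60.5 Ω = 605 × 10^-1.
6 → blue
0 → black
5 → green
Multiplier 10^-1 → gold.
±0.5% tolerance → green.

blue, black, green, gold, green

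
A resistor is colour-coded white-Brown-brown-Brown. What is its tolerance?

±1%

The last band, brown, is the tolerance band.
Brown corresponds to ±1%.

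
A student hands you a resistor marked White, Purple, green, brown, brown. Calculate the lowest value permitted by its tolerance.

9652.5 Ω

White → 9 (first significant figure)
Violet → 7 (second significant figure)
Green → 5 (third significant figure)
Brown → ×10 multiplier
Brown → ±1% tolerance
975 × 10 = 9750 Ω
Lowest = 9750 × (1 − 1/100) = 9652.5 Ω.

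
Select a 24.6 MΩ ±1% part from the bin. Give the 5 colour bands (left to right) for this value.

red, yellow, blue, green, brown

24600000 Ω = 246 × 10^5.
2 → red
4 → yellow
6 → blue
Multiplier 10^5 → green.
±1% tolerance → brown.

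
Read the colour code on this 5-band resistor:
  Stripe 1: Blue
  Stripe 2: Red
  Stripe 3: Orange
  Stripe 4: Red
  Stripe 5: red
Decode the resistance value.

Blue → 6 (first significant figure)
Red → 2 (second significant figure)
Orange → 3 (third significant figure)
Red → ×10^2 multiplier
623 × 100 = 62300 Ω

62300 Ω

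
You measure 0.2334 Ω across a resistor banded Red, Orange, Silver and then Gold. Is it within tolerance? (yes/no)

yes

Red → 2 (first significant figure)
Orange → 3 (second significant figure)
Silver → ×0.01 multiplier
Gold → ±5% tolerance
23 × 0.01 = 0.23 Ω
Allowed range: 0.2185 Ω to 0.2415 Ω.
0.2334 Ω lies inside that range.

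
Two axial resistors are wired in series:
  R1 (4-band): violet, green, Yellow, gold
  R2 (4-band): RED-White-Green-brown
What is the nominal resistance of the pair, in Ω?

3650000 Ω

R1: violet, green → 75; yellow ×10^4 → 750000 Ω.
R2: red, white → 29; green ×10^5 → 2900000 Ω.
Series: 750000 + 2900000 = 3650000 Ω.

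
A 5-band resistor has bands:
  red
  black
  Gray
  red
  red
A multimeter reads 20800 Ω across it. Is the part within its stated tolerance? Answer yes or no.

Red → 2 (first significant figure)
Black → 0 (second significant figure)
Grey → 8 (third significant figure)
Red → ×10^2 multiplier
Red → ±2% tolerance
208 × 100 = 20800 Ω
Allowed range: 20384 Ω to 21216 Ω.
20800 Ω lies inside that range.

yes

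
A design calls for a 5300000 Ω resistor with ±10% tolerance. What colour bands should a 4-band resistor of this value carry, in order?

5300000 Ω = 53 × 10^5.
5 → green
3 → orange
Multiplier 10^5 → green.
±10% tolerance → silver.

green, orange, green, silver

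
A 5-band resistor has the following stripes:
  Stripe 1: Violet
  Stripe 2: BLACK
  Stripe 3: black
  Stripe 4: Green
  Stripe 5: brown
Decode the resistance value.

70000000 Ω

Violet → 7 (first significant figure)
Black → 0 (second significant figure)
Black → 0 (third significant figure)
Green → ×10^5 multiplier
700 × 100000 = 70000000 Ω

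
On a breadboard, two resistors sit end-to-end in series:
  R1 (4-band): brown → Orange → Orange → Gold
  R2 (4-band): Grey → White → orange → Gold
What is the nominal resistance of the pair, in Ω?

102000 Ω

R1: brown, orange → 13; orange ×10^3 → 13000 Ω.
R2: grey, white → 89; orange ×10^3 → 89000 Ω.
Series: 13000 + 89000 = 102000 Ω.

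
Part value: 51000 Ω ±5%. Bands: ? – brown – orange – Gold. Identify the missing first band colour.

green

51000 Ω = 51 × 10^3.
The first band gives digit 5 of the significand, and 5 is green.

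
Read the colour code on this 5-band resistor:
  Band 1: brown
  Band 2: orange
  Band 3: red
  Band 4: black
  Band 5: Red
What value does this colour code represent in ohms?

132 Ω

Brown → 1 (first significant figure)
Orange → 3 (second significant figure)
Red → 2 (third significant figure)
Black → ×1 multiplier
132 × 1 = 132 Ω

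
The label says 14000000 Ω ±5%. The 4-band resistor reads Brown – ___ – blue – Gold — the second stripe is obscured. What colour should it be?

yellow

14000000 Ω = 14 × 10^6.
The second band gives digit 4 of the significand, and 4 is yellow.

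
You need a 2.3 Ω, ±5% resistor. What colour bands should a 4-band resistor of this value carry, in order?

2.3 Ω = 23 × 10^-1.
2 → red
3 → orange
Multiplier 10^-1 → gold.
±5% tolerance → gold.

red, orange, gold, gold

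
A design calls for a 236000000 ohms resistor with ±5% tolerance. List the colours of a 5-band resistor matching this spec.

236000000 Ω = 236 × 10^6.
2 → red
3 → orange
6 → blue
Multiplier 10^6 → blue.
±5% tolerance → gold.

red, orange, blue, blue, gold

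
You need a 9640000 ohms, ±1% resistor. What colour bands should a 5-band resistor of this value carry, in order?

white, blue, yellow, yellow, brown

9640000 Ω = 964 × 10^4.
9 → white
6 → blue
4 → yellow
Multiplier 10^4 → yellow.
±1% tolerance → brown.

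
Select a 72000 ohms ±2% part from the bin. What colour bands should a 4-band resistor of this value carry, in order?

72000 Ω = 72 × 10^3.
7 → violet
2 → red
Multiplier 10^3 → orange.
±2% tolerance → red.

violet, red, orange, red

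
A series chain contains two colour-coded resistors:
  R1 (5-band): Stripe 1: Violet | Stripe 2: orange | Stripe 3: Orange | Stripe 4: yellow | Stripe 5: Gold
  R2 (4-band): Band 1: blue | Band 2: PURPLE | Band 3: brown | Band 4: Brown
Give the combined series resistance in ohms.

R1: violet, orange, orange → 733; yellow ×10^4 → 7330000 Ω.
R2: blue, violet → 67; brown ×10 → 670 Ω.
Series: 7330000 + 670 = 7330670 Ω.

7330670 Ω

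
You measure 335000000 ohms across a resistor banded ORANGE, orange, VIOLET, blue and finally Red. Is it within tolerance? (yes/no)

Orange → 3 (first significant figure)
Orange → 3 (second significant figure)
Violet → 7 (third significant figure)
Blue → ×10^6 multiplier
Red → ±2% tolerance
337 × 1000000 = 337000000 Ω
Allowed range: 330260000 Ω to 343740000 Ω.
335000000 ohms lies inside that range.

yes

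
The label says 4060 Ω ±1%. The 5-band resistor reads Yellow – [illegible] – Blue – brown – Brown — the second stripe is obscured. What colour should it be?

4060 Ω = 406 × 10^1.
The second band gives digit 0 of the significand, and 0 is black.

black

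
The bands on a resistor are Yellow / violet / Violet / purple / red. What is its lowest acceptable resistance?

Yellow → 4 (first significant figure)
Violet → 7 (second significant figure)
Violet → 7 (third significant figure)
Violet → ×10^7 multiplier
Red → ±2% tolerance
477 × 10000000 = 4770000000 Ω
Lowest = 4770000000 × (1 − 2/100) = 4674600000 Ω.

4674600000 Ω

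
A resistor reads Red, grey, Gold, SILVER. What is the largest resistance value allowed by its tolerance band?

Red → 2 (first significant figure)
Grey → 8 (second significant figure)
Gold → ×0.1 multiplier
Silver → ±10% tolerance
28 × 0.1 = 2.8 Ω
Largest = 2.8 × (1 + 10/100) = 3.08 Ω.

3.08 Ω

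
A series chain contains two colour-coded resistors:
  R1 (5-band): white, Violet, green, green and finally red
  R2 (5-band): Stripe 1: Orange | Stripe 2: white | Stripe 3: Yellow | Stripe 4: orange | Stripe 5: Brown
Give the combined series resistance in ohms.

97894000 Ω

R1: white, violet, green → 975; green ×10^5 → 97500000 Ω.
R2: orange, white, yellow → 394; orange ×10^3 → 394000 Ω.
Series: 97500000 + 394000 = 97894000 Ω.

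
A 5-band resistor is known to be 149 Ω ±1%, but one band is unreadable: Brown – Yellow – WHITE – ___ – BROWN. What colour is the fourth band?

black

149 Ω = 149 × 10^0.
The fourth band is the multiplier, 10^0, which is black.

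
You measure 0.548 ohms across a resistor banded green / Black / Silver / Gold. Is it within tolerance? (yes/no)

no

Green → 5 (first significant figure)
Black → 0 (second significant figure)
Silver → ×0.01 multiplier
Gold → ±5% tolerance
50 × 0.01 = 0.5 Ω
Allowed range: 0.475 Ω to 0.525 Ω.
0.548 ohms lies outside that range.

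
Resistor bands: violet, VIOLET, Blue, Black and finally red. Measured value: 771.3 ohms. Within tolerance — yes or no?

yes

Violet → 7 (first significant figure)
Violet → 7 (second significant figure)
Blue → 6 (third significant figure)
Black → ×1 multiplier
Red → ±2% tolerance
776 × 1 = 776 Ω
Allowed range: 760.48 Ω to 791.52 Ω.
771.3 ohms lies inside that range.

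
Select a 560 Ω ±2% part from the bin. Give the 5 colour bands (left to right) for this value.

560 Ω = 560 × 10^0.
5 → green
6 → blue
0 → black
Multiplier 10^0 → black.
±2% tolerance → red.

green, blue, black, black, red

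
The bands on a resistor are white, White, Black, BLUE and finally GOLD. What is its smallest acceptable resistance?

White → 9 (first significant figure)
White → 9 (second significant figure)
Black → 0 (third significant figure)
Blue → ×10^6 multiplier
Gold → ±5% tolerance
990 × 1000000 = 990000000 Ω
Smallest = 990000000 × (1 − 5/100) = 940500000 Ω.

940500000 Ω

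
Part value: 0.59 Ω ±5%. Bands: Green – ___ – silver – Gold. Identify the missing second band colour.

white

0.59 Ω = 59 × 10^-2.
The second band gives digit 9 of the significand, and 9 is white.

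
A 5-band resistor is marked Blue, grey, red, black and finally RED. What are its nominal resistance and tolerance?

Blue → 6 (first significant figure)
Grey → 8 (second significant figure)
Red → 2 (third significant figure)
Black → ×1 multiplier
Red → ±2% tolerance
682 × 1 = 682 Ω

682 Ω ±2%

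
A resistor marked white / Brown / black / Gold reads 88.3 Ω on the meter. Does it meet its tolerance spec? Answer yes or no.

White → 9 (first significant figure)
Brown → 1 (second significant figure)
Black → ×1 multiplier
Gold → ±5% tolerance
91 × 1 = 91 Ω
Allowed range: 86.45 Ω to 95.55 Ω.
88.3 Ω lies inside that range.

yes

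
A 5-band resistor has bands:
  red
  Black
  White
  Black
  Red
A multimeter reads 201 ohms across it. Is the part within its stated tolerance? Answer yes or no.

no

Red → 2 (first significant figure)
Black → 0 (second significant figure)
White → 9 (third significant figure)
Black → ×1 multiplier
Red → ±2% tolerance
209 × 1 = 209 Ω
Allowed range: 204.82 Ω to 213.18 Ω.
201 ohms lies outside that range.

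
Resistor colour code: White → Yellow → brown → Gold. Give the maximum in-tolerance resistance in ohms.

987 Ω

White → 9 (first significant figure)
Yellow → 4 (second significant figure)
Brown → ×10 multiplier
Gold → ±5% tolerance
94 × 10 = 940 Ω
Maximum = 940 × (1 + 5/100) = 987 Ω.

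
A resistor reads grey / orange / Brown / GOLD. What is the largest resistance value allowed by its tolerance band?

Grey → 8 (first significant figure)
Orange → 3 (second significant figure)
Brown → ×10 multiplier
Gold → ±5% tolerance
83 × 10 = 830 Ω
Largest = 830 × (1 + 5/100) = 871.5 Ω.

871.5 Ω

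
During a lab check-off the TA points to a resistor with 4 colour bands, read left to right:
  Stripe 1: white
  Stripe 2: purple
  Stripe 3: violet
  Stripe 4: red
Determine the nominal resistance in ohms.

White → 9 (first significant figure)
Violet → 7 (second significant figure)
Violet → ×10^7 multiplier
97 × 10000000 = 970000000 Ω

970000000 Ω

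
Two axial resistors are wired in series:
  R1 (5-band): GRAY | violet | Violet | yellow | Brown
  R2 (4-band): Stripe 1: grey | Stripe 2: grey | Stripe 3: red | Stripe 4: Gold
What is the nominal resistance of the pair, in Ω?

R1: grey, violet, violet → 877; yellow ×10^4 → 8770000 Ω.
R2: grey, grey → 88; red ×10^2 → 8800 Ω.
Series: 8770000 + 8800 = 8778800 Ω.

8778800 Ω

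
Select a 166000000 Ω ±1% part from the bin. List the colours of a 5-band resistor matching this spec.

166000000 Ω = 166 × 10^6.
1 → brown
6 → blue
6 → blue
Multiplier 10^6 → blue.
±1% tolerance → brown.

brown, blue, blue, blue, brown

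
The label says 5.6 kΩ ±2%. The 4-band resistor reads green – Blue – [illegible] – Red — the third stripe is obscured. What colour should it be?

red

5600 Ω = 56 × 10^2.
The third band is the multiplier, 10^2, which is red.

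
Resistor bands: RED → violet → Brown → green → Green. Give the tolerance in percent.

±0.5%

The last band, green, is the tolerance band.
Green corresponds to ±0.5%.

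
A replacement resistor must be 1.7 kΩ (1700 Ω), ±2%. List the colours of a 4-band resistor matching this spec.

1700 Ω = 17 × 10^2.
1 → brown
7 → violet
Multiplier 10^2 → red.
±2% tolerance → red.

brown, violet, red, red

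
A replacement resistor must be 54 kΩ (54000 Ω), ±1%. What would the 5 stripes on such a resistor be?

54000 Ω = 540 × 10^2.
5 → green
4 → yellow
0 → black
Multiplier 10^2 → red.
±1% tolerance → brown.

green, yellow, black, red, brown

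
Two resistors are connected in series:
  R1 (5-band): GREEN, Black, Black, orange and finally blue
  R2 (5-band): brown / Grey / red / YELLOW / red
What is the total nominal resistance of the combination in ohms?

2320000 Ω

R1: green, black, black → 500; orange ×10^3 → 500000 Ω.
R2: brown, grey, red → 182; yellow ×10^4 → 1820000 Ω.
Series: 500000 + 1820000 = 2320000 Ω.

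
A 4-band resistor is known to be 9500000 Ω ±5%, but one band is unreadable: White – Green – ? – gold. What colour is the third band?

9500000 Ω = 95 × 10^5.
The third band is the multiplier, 10^5, which is green.

green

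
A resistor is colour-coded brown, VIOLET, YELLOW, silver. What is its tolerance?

±10%

The last band, silver, is the tolerance band.
Silver corresponds to ±10%.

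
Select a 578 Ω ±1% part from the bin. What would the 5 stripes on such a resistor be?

green, violet, grey, black, brown

578 Ω = 578 × 10^0.
5 → green
7 → violet
8 → grey
Multiplier 10^0 → black.
±1% tolerance → brown.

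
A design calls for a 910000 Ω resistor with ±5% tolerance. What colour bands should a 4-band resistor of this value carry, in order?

910000 Ω = 91 × 10^4.
9 → white
1 → brown
Multiplier 10^4 → yellow.
±5% tolerance → gold.

white, brown, yellow, gold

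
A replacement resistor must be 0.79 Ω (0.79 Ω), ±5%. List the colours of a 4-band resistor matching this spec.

violet, white, silver, gold

0.79 Ω = 79 × 10^-2.
7 → violet
9 → white
Multiplier 10^-2 → silver.
±5% tolerance → gold.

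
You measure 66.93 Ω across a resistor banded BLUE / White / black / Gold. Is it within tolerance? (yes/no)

Blue → 6 (first significant figure)
White → 9 (second significant figure)
Black → ×1 multiplier
Gold → ±5% tolerance
69 × 1 = 69 Ω
Allowed range: 65.55 Ω to 72.45 Ω.
66.93 Ω lies inside that range.

yes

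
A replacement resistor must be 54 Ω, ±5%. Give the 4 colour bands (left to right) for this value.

green, yellow, black, gold

54 Ω = 54 × 10^0.
5 → green
4 → yellow
Multiplier 10^0 → black.
±5% tolerance → gold.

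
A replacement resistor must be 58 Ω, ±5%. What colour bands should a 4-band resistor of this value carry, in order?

58 Ω = 58 × 10^0.
5 → green
8 → grey
Multiplier 10^0 → black.
±5% tolerance → gold.

green, grey, black, gold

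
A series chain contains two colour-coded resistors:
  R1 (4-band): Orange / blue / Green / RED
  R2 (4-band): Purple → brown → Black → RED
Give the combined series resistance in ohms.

3600071 Ω

R1: orange, blue → 36; green ×10^5 → 3600000 Ω.
R2: violet, brown → 71; black ×1 → 71 Ω.
Series: 3600000 + 71 = 3600071 Ω.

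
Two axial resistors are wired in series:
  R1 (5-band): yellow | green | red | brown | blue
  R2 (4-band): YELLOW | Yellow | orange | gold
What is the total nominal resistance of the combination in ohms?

48520 Ω

R1: yellow, green, red → 452; brown ×10 → 4520 Ω.
R2: yellow, yellow → 44; orange ×10^3 → 44000 Ω.
Series: 4520 + 44000 = 48520 Ω.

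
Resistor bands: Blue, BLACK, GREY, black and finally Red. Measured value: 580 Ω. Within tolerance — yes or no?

Blue → 6 (first significant figure)
Black → 0 (second significant figure)
Grey → 8 (third significant figure)
Black → ×1 multiplier
Red → ±2% tolerance
608 × 1 = 608 Ω
Allowed range: 595.84 Ω to 620.16 Ω.
580 Ω lies outside that range.

no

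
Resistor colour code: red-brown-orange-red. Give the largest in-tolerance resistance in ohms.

Red → 2 (first significant figure)
Brown → 1 (second significant figure)
Orange → ×10^3 multiplier
Red → ±2% tolerance
21 × 1000 = 21000 Ω
Largest = 21000 × (1 + 2/100) = 21420 Ω.

21420 Ω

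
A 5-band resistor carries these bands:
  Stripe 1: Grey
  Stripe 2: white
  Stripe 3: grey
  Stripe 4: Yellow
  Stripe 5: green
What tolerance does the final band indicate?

The last band, green, is the tolerance band.
Green corresponds to ±0.5%.

±0.5%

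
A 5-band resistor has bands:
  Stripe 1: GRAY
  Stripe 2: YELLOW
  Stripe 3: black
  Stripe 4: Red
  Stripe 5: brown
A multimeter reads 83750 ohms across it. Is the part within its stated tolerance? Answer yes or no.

yes

Grey → 8 (first significant figure)
Yellow → 4 (second significant figure)
Black → 0 (third significant figure)
Red → ×10^2 multiplier
Brown → ±1% tolerance
840 × 100 = 84000 Ω
Allowed range: 83160 Ω to 84840 Ω.
83750 ohms lies inside that range.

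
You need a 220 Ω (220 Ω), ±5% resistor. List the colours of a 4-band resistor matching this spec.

red, red, brown, gold

220 Ω = 22 × 10^1.
2 → red
2 → red
Multiplier 10^1 → brown.
±5% tolerance → gold.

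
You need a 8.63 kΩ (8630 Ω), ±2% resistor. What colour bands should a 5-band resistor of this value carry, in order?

grey, blue, orange, brown, red

8630 Ω = 863 × 10^1.
8 → grey
6 → blue
3 → orange
Multiplier 10^1 → brown.
±2% tolerance → red.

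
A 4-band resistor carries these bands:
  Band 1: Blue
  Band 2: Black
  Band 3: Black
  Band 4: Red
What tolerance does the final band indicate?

The last band, red, is the tolerance band.
Red corresponds to ±2%.

±2%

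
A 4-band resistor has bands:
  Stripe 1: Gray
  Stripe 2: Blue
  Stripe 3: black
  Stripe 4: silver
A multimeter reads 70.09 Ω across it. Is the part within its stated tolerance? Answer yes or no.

no

Grey → 8 (first significant figure)
Blue → 6 (second significant figure)
Black → ×1 multiplier
Silver → ±10% tolerance
86 × 1 = 86 Ω
Allowed range: 77.4 Ω to 94.6 Ω.
70.09 Ω lies outside that range.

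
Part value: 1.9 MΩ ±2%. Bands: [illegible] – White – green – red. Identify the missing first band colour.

brown

1900000 Ω = 19 × 10^5.
The first band gives digit 1 of the significand, and 1 is brown.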